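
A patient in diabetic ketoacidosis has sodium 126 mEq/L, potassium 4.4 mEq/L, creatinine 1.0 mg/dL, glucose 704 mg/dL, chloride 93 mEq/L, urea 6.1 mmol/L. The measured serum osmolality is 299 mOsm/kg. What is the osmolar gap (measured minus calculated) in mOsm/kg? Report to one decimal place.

1.8 mOsm/kg

Calculated osmolality = 2·Na + glucose/18 + urea
= 2·126 + 704/18 + 6.1
= 252 + 39.11 + 6.10
= 297.21 mOsm/kg ≈ 297.2 mOsm/kg
Osmolar gap = measured − calculated = 299 − 297.2 = 1.8 mOsm/kg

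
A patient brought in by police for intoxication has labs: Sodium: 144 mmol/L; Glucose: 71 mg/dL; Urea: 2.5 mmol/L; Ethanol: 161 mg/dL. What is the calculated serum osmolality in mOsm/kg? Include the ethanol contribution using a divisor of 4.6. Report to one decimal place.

329.4 mOsm/kg

Calculated osmolality = 2·Na + glucose/18 + urea + ethanol/4.6
= 2·144 + 71/18 + 2.5 + 161/4.6
= 288 + 3.94 + 2.50 + 35
= 329.44 mOsm/kg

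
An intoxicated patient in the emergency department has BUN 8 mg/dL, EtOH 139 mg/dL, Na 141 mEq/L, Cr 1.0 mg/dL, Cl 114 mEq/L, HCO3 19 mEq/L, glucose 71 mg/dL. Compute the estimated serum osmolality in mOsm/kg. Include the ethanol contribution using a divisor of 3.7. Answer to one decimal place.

Calculated osmolality = 2·Na + glucose/18 + BUN/2.8 + ethanol/3.7
= 2·141 + 71/18 + 8/2.8 + 139/3.7
= 282 + 3.94 + 2.86 + 37.57
= 326.37 mOsm/kg

326.4 mOsm/kg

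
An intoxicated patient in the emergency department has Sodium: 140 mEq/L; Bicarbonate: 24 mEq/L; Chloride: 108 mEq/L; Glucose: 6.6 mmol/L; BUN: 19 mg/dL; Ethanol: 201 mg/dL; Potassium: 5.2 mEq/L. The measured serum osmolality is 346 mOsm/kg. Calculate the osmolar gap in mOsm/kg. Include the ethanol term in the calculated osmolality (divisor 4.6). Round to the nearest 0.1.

Calculated osmolality = 2·Na + glucose + BUN/2.8 + ethanol/4.6
= 2·140 + 6.6 + 19/2.8 + 201/4.6
= 280 + 6.60 + 6.79 + 43.70
= 337.09 mOsm/kg ≈ 337.1 mOsm/kg
Osmolar gap = measured − calculated = 346 − 337.1 = 8.9 mOsm/kg

8.9 mOsm/kg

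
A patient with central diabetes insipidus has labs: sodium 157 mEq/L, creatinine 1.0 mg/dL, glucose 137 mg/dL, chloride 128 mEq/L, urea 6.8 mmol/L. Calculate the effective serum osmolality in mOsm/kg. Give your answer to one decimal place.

321.6 mOsm/kg

Effective osmolality excludes urea (freely permeant across cell membranes):
2·Na + glucose/18
= 2·157 + 137/18
= 314 + 7.61
= 321.61 mOsm/kg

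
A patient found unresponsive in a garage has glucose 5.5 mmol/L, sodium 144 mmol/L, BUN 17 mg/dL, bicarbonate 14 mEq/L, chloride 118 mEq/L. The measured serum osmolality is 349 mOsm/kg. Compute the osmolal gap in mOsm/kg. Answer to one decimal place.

49.4 mOsm/kg

Calculated osmolality = 2·Na + glucose + BUN/2.8
= 2·144 + 5.5 + 17/2.8
= 288 + 5.50 + 6.07
= 299.57 mOsm/kg ≈ 299.6 mOsm/kg
Osmolar gap = measured − calculated = 349 − 299.6 = 49.4 mOsm/kg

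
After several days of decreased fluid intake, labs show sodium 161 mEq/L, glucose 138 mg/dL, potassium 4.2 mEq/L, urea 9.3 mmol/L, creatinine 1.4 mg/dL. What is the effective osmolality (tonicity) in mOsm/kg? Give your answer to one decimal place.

Effective osmolality excludes urea (freely permeant across cell membranes):
2·Na + glucose/18
= 2·161 + 138/18
= 322 + 7.67
= 329.67 mOsm/kg

329.7 mOsm/kg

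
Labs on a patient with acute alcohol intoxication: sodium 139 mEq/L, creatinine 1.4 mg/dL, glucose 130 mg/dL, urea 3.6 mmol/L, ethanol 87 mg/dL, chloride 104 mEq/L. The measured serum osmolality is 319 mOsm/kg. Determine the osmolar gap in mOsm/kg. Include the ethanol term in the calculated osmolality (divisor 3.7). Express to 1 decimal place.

6.7 mOsm/kg

Calculated osmolality = 2·Na + glucose/18 + urea + ethanol/3.7
= 2·139 + 130/18 + 3.6 + 87/3.7
= 278 + 7.22 + 3.60 + 23.51
= 312.33 mOsm/kg ≈ 312.3 mOsm/kg
Osmolar gap = measured − calculated = 319 − 312.3 = 6.7 mOsm/kg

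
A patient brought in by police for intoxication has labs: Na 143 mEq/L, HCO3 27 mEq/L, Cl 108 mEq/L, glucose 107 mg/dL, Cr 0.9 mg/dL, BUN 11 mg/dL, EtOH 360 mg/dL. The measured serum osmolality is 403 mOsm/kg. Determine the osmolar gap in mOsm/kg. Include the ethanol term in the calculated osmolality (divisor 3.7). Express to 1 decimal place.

Calculated osmolality = 2·Na + glucose/18 + BUN/2.8 + ethanol/3.7
= 2·143 + 107/18 + 11/2.8 + 360/3.7
= 286 + 5.94 + 3.93 + 97.30
= 393.17 mOsm/kg ≈ 393.2 mOsm/kg
Osmolar gap = measured − calculated = 403 − 393.2 = 9.8 mOsm/kg

9.8 mOsm/kg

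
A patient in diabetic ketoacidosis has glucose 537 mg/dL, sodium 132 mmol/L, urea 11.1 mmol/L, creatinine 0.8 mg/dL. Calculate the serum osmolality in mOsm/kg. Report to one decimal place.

304.9 mOsm/kg

Calculated osmolality = 2·Na + glucose/18 + urea
= 2·132 + 537/18 + 11.1
= 264 + 29.83 + 11.10
= 304.93 mOsm/kg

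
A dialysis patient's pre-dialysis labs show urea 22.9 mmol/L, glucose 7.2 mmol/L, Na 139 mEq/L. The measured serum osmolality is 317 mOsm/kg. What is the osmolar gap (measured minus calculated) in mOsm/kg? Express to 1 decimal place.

8.9 mOsm/kg

Calculated osmolality = 2·Na + glucose + urea
= 2·139 + 7.2 + 22.9
= 278 + 7.20 + 22.90
= 308.1 mOsm/kg ≈ 308.1 mOsm/kg
Osmolar gap = measured − calculated = 317 − 308.1 = 8.9 mOsm/kg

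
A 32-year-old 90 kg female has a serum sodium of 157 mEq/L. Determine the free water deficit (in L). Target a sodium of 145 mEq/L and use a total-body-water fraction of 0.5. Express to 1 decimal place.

3.7 L

TBW = 0.5 · 90 = 45 L
Free water deficit = TBW · (Na/145 − 1)
= 45 · (157/145 − 1)
= 45 · 0.0828
= 3.73 L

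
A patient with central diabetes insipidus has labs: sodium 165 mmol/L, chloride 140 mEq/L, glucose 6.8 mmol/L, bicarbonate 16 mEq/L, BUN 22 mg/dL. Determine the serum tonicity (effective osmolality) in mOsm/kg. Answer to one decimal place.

Effective osmolality excludes urea (freely permeant across cell membranes):
2·Na + glucose
= 2·165 + 6.8
= 330 + 6.8
= 336.8 mOsm/kg

336.8 mOsm/kg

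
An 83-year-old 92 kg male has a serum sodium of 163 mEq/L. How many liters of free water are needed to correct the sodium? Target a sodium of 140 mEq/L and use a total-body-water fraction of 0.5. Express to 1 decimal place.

TBW = 0.5 · 92 = 46 L
Free water deficit = TBW · (Na/140 − 1)
= 46 · (163/140 − 1)
= 46 · 0.1643
= 7.56 L

7.6 L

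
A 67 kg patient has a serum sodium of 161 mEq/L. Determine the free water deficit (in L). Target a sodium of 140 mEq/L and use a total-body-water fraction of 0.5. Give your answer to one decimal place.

5.0 L

TBW = 0.5 · 67 = 33.5 L
Free water deficit = TBW · (Na/140 − 1)
= 33.5 · (161/140 − 1)
= 33.5 · 0.15
= 5.02 L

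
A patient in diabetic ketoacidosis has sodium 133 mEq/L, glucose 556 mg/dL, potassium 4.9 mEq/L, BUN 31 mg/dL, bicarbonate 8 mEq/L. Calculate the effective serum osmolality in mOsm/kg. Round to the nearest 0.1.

Effective osmolality excludes urea (freely permeant across cell membranes):
2·Na + glucose/18
= 2·133 + 556/18
= 266 + 30.89
= 296.89 mOsm/kg

296.9 mOsm/kg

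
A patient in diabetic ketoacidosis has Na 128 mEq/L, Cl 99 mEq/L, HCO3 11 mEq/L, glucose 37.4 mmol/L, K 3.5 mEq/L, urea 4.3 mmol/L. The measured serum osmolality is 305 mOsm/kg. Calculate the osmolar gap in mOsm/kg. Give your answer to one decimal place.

7.3 mOsm/kg

Calculated osmolality = 2·Na + glucose + urea
= 2·128 + 37.4 + 4.3
= 256 + 37.40 + 4.30
= 297.7 mOsm/kg ≈ 297.7 mOsm/kg
Osmolar gap = measured − calculated = 305 − 297.7 = 7.3 mOsm/kg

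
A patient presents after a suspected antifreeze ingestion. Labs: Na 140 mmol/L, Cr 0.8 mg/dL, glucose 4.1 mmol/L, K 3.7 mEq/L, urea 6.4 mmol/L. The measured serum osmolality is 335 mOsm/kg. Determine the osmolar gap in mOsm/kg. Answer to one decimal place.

44.5 mOsm/kg

Calculated osmolality = 2·Na + glucose + urea
= 2·140 + 4.1 + 6.4
= 280 + 4.10 + 6.40
= 290.5 mOsm/kg ≈ 290.5 mOsm/kg
Osmolar gap = measured − calculated = 335 − 290.5 = 44.5 mOsm/kg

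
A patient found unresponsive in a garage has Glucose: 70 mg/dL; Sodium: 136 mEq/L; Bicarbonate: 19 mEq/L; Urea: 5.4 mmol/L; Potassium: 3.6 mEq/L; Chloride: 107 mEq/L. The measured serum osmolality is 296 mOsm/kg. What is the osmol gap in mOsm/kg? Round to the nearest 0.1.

14.7 mOsm/kg

Calculated osmolality = 2·Na + glucose/18 + urea
= 2·136 + 70/18 + 5.4
= 272 + 3.89 + 5.40
= 281.29 mOsm/kg ≈ 281.3 mOsm/kg
Osmolar gap = measured − calculated = 296 − 281.3 = 14.7 mOsm/kg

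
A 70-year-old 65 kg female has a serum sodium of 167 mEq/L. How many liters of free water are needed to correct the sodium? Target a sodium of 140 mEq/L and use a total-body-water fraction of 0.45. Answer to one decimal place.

5.6 L

TBW = 0.45 · 65 = 29.25 L
Free water deficit = TBW · (Na/140 − 1)
= 29.25 · (167/140 − 1)
= 29.25 · 0.1929
= 5.64 L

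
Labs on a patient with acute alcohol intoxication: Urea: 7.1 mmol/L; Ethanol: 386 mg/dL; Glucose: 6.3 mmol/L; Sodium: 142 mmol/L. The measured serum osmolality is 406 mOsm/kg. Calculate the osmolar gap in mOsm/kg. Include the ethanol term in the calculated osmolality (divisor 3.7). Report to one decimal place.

Calculated osmolality = 2·Na + glucose + urea + ethanol/3.7
= 2·142 + 6.3 + 7.1 + 386/3.7
= 284 + 6.30 + 7.10 + 104.32
= 401.72 mOsm/kg ≈ 401.7 mOsm/kg
Osmolar gap = measured − calculated = 406 − 401.7 = 4.3 mOsm/kg

4.3 mOsm/kg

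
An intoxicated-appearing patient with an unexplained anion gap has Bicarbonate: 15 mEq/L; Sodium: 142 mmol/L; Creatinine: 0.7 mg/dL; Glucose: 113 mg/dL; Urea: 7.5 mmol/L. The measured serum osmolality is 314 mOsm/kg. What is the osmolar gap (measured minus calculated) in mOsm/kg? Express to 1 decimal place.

Calculated osmolality = 2·Na + glucose/18 + urea
= 2·142 + 113/18 + 7.5
= 284 + 6.28 + 7.50
= 297.78 mOsm/kg ≈ 297.8 mOsm/kg
Osmolar gap = measured − calculated = 314 − 297.8 = 16.2 mOsm/kg

16.2 mOsm/kg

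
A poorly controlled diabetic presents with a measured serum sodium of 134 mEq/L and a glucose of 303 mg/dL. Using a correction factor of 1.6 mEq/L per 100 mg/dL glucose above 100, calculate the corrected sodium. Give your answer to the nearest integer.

137 mEq/L

Corrected Na = measured Na + 1.6 · (glucose − 100)/100
= 134 + 1.6 · (303 − 100)/100
= 134 + 3.2
= 137.2 mEq/L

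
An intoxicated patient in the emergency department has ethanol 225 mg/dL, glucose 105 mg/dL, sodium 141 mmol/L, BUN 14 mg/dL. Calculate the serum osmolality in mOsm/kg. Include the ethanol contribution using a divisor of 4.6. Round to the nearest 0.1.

341.7 mOsm/kg

Calculated osmolality = 2·Na + glucose/18 + BUN/2.8 + ethanol/4.6
= 2·141 + 105/18 + 14/2.8 + 225/4.6
= 282 + 5.83 + 5 + 48.91
= 341.74 mOsm/kg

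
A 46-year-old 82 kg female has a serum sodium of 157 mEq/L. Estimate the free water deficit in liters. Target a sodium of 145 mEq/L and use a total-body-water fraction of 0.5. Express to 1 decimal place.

TBW = 0.5 · 82 = 41 L
Free water deficit = TBW · (Na/145 − 1)
= 41 · (157/145 − 1)
= 41 · 0.0828
= 3.39 L

3.4 L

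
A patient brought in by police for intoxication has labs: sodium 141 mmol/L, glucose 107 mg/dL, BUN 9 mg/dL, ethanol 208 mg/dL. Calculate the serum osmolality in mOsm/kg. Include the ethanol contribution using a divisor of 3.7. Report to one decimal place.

Calculated osmolality = 2·Na + glucose/18 + BUN/2.8 + ethanol/3.7
= 2·141 + 107/18 + 9/2.8 + 208/3.7
= 282 + 5.94 + 3.21 + 56.22
= 347.37 mOsm/kg

347.4 mOsm/kg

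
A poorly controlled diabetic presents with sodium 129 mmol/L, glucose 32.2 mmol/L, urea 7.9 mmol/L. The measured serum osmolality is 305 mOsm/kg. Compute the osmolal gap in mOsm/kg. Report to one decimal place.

6.9 mOsm/kg

Calculated osmolality = 2·Na + glucose + urea
= 2·129 + 32.2 + 7.9
= 258 + 32.20 + 7.90
= 298.1 mOsm/kg ≈ 298.1 mOsm/kg
Osmolar gap = measured − calculated = 305 − 298.1 = 6.9 mOsm/kg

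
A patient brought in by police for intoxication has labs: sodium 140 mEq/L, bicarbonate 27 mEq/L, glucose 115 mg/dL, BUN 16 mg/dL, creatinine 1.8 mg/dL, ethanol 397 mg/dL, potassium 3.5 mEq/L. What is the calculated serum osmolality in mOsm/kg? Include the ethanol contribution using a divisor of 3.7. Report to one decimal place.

399.4 mOsm/kg

Calculated osmolality = 2·Na + glucose/18 + BUN/2.8 + ethanol/3.7
= 2·140 + 115/18 + 16/2.8 + 397/3.7
= 280 + 6.39 + 5.71 + 107.30
= 399.4 mOsm/kg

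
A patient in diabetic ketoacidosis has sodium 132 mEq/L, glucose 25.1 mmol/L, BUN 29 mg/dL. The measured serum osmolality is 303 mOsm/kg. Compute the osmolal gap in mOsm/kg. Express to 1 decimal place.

3.5 mOsm/kg

Calculated osmolality = 2·Na + glucose + BUN/2.8
= 2·132 + 25.1 + 29/2.8
= 264 + 25.10 + 10.36
= 299.46 mOsm/kg ≈ 299.5 mOsm/kg
Osmolar gap = measured − calculated = 303 − 299.5 = 3.5 mOsm/kg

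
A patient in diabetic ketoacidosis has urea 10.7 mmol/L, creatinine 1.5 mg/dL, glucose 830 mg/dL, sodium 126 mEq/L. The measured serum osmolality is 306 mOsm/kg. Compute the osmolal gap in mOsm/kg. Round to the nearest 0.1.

-2.8 mOsm/kg

Calculated osmolality = 2·Na + glucose/18 + urea
= 2·126 + 830/18 + 10.7
= 252 + 46.11 + 10.70
= 308.81 mOsm/kg ≈ 308.8 mOsm/kg
Osmolar gap = measured − calculated = 306 − 308.8 = -2.8 mOsm/kg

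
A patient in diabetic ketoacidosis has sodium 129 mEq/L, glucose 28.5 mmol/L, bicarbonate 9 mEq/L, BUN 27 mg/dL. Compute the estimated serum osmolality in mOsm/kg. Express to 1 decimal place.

296.1 mOsm/kg

Calculated osmolality = 2·Na + glucose + BUN/2.8
= 2·129 + 28.5 + 27/2.8
= 258 + 28.50 + 9.64
= 296.14 mOsm/kg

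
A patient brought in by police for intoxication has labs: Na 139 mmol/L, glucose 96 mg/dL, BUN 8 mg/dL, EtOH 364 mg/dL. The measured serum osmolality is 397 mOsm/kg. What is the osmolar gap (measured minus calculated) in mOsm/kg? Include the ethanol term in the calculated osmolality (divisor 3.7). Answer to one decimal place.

Calculated osmolality = 2·Na + glucose/18 + BUN/2.8 + ethanol/3.7
= 2·139 + 96/18 + 8/2.8 + 364/3.7
= 278 + 5.33 + 2.86 + 98.38
= 384.57 mOsm/kg ≈ 384.6 mOsm/kg
Osmolar gap = measured − calculated = 397 − 384.6 = 12.4 mOsm/kg

12.4 mOsm/kg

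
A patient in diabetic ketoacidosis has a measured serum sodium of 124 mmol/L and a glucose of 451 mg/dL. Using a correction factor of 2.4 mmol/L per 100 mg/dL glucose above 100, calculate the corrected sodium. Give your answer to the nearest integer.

132 mmol/L

Corrected Na = measured Na + 2.4 · (glucose − 100)/100
= 124 + 2.4 · (451 − 100)/100
= 124 + 8.4
= 132.4 mmol/L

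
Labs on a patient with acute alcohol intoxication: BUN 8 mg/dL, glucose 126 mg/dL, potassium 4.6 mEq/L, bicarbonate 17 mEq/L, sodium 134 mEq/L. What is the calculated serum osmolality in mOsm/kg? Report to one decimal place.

Calculated osmolality = 2·Na + glucose/18 + BUN/2.8
= 2·134 + 126/18 + 8/2.8
= 268 + 7 + 2.86
= 277.86 mOsm/kg

277.9 mOsm/kg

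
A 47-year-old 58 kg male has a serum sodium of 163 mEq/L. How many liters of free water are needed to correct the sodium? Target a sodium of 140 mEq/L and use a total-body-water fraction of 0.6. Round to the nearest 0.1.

TBW = 0.6 · 58 = 34.8 L
Free water deficit = TBW · (Na/140 − 1)
= 34.8 · (163/140 − 1)
= 34.8 · 0.1643
= 5.72 L

5.7 L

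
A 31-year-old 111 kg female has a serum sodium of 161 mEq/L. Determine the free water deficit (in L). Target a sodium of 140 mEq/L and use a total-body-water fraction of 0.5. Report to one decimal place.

8.3 L

TBW = 0.5 · 111 = 55.5 L
Free water deficit = TBW · (Na/140 − 1)
= 55.5 · (161/140 − 1)
= 55.5 · 0.15
= 8.32 L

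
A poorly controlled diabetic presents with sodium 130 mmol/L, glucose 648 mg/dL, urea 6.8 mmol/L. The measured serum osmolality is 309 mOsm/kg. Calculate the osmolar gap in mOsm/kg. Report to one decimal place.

Calculated osmolality = 2·Na + glucose/18 + urea
= 2·130 + 648/18 + 6.8
= 260 + 36 + 6.80
= 302.8 mOsm/kg ≈ 302.8 mOsm/kg
Osmolar gap = measured − calculated = 309 − 302.8 = 6.2 mOsm/kg

6.2 mOsm/kg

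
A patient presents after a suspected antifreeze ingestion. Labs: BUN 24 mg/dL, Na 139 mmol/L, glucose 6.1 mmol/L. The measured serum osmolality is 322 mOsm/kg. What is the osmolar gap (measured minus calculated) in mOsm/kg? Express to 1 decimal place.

Calculated osmolality = 2·Na + glucose + BUN/2.8
= 2·139 + 6.1 + 24/2.8
= 278 + 6.10 + 8.57
= 292.67 mOsm/kg ≈ 292.7 mOsm/kg
Osmolar gap = measured − calculated = 322 − 292.7 = 29.3 mOsm/kg

29.3 mOsm/kg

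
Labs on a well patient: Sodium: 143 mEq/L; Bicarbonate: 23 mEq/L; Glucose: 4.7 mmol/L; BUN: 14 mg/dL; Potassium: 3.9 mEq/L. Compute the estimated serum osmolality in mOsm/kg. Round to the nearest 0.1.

Calculated osmolality = 2·Na + glucose + BUN/2.8
= 2·143 + 4.7 + 14/2.8
= 286 + 4.70 + 5
= 295.7 mOsm/kg

295.7 mOsm/kg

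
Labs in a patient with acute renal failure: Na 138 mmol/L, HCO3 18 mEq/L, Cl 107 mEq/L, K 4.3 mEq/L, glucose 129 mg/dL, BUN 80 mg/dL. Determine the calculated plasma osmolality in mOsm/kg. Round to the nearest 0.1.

311.7 mOsm/kg

Calculated osmolality = 2·Na + glucose/18 + BUN/2.8
= 2·138 + 129/18 + 80/2.8
= 276 + 7.17 + 28.57
= 311.74 mOsm/kg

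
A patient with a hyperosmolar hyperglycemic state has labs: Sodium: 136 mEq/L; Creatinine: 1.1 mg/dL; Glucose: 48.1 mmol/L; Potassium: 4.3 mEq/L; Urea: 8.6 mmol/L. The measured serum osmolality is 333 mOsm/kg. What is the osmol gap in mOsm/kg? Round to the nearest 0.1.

Calculated osmolality = 2·Na + glucose + urea
= 2·136 + 48.1 + 8.6
= 272 + 48.10 + 8.60
= 328.7 mOsm/kg ≈ 328.7 mOsm/kg
Osmolar gap = measured − calculated = 333 − 328.7 = 4.3 mOsm/kg

4.3 mOsm/kg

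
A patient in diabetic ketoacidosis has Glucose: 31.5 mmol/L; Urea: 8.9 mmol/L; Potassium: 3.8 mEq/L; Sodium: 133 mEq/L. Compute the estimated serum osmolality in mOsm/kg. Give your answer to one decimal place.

306.4 mOsm/kg

Calculated osmolality = 2·Na + glucose + urea
= 2·133 + 31.5 + 8.9
= 266 + 31.50 + 8.90
= 306.4 mOsm/kg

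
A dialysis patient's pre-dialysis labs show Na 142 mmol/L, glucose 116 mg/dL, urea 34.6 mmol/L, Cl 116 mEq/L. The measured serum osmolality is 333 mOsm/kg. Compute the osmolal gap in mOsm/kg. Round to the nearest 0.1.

8.0 mOsm/kg

Calculated osmolality = 2·Na + glucose/18 + urea
= 2·142 + 116/18 + 34.6
= 284 + 6.44 + 34.60
= 325.04 mOsm/kg ≈ 325.0 mOsm/kg
Osmolar gap = measured − calculated = 333 − 325.0 = 8.0 mOsm/kg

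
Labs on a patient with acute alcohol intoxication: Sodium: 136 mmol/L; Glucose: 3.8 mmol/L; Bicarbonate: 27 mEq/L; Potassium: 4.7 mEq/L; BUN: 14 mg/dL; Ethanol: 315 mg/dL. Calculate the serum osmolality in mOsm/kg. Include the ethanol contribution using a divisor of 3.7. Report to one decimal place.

365.9 mOsm/kg

Calculated osmolality = 2·Na + glucose + BUN/2.8 + ethanol/3.7
= 2·136 + 3.8 + 14/2.8 + 315/3.7
= 272 + 3.80 + 5 + 85.14
= 365.94 mOsm/kg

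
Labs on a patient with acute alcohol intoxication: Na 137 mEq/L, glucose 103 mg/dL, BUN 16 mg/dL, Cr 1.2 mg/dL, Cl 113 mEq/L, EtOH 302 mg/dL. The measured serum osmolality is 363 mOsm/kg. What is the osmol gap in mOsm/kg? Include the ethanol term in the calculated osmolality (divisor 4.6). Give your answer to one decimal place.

Calculated osmolality = 2·Na + glucose/18 + BUN/2.8 + ethanol/4.6
= 2·137 + 103/18 + 16/2.8 + 302/4.6
= 274 + 5.72 + 5.71 + 65.65
= 351.08 mOsm/kg ≈ 351.1 mOsm/kg
Osmolar gap = measured − calculated = 363 − 351.1 = 11.9 mOsm/kg

11.9 mOsm/kg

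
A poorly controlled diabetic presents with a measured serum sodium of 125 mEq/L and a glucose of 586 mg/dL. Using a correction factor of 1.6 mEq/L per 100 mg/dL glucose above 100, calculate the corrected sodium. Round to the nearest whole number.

133 mEq/L

Corrected Na = measured Na + 1.6 · (glucose − 100)/100
= 125 + 1.6 · (586 − 100)/100
= 125 + 7.8
= 132.8 mEq/L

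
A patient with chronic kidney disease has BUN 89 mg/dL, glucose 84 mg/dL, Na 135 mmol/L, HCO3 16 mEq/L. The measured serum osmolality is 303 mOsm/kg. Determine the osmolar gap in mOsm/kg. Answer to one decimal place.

-3.5 mOsm/kg

Calculated osmolality = 2·Na + glucose/18 + BUN/2.8
= 2·135 + 84/18 + 89/2.8
= 270 + 4.67 + 31.79
= 306.46 mOsm/kg ≈ 306.5 mOsm/kg
Osmolar gap = measured − calculated = 303 − 306.5 = -3.5 mOsm/kg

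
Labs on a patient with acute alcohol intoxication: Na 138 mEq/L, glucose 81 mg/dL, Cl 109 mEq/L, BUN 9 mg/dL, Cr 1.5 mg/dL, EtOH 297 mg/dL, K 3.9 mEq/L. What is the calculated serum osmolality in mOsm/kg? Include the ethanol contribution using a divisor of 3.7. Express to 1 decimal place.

Calculated osmolality = 2·Na + glucose/18 + BUN/2.8 + ethanol/3.7
= 2·138 + 81/18 + 9/2.8 + 297/3.7
= 276 + 4.50 + 3.21 + 80.27
= 363.98 mOsm/kg

364.0 mOsm/kg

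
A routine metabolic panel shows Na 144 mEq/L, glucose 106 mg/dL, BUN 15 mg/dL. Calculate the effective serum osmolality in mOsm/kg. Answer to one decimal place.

Effective osmolality excludes urea (freely permeant across cell membranes):
2·Na + glucose/18
= 2·144 + 106/18
= 288 + 5.89
= 293.89 mOsm/kg

293.9 mOsm/kg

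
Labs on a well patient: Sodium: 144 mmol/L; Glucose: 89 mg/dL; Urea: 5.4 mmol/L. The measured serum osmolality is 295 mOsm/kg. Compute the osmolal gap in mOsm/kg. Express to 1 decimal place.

Calculated osmolality = 2·Na + glucose/18 + urea
= 2·144 + 89/18 + 5.4
= 288 + 4.94 + 5.40
= 298.34 mOsm/kg ≈ 298.3 mOsm/kg
Osmolar gap = measured − calculated = 295 − 298.3 = -3.3 mOsm/kg

-3.3 mOsm/kg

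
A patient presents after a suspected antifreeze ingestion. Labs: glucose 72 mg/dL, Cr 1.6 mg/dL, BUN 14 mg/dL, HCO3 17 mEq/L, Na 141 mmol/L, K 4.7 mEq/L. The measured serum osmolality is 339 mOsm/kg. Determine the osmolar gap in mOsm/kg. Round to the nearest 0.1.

48.0 mOsm/kg

Calculated osmolality = 2·Na + glucose/18 + BUN/2.8
= 2·141 + 72/18 + 14/2.8
= 282 + 4 + 5
= 291 mOsm/kg ≈ 291.0 mOsm/kg
Osmolar gap = measured − calculated = 339 − 291.0 = 48.0 mOsm/kg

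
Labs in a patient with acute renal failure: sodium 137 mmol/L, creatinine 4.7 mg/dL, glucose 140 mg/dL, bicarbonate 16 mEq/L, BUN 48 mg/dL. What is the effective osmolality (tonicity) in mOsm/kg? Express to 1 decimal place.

281.8 mOsm/kg

Effective osmolality excludes urea (freely permeant across cell membranes):
2·Na + glucose/18
= 2·137 + 140/18
= 274 + 7.78
= 281.78 mOsm/kg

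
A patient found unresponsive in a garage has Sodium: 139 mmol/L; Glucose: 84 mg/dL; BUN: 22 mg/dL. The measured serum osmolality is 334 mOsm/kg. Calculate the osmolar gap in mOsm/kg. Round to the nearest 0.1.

Calculated osmolality = 2·Na + glucose/18 + BUN/2.8
= 2·139 + 84/18 + 22/2.8
= 278 + 4.67 + 7.86
= 290.53 mOsm/kg ≈ 290.5 mOsm/kg
Osmolar gap = measured − calculated = 334 − 290.5 = 43.5 mOsm/kg

43.5 mOsm/kg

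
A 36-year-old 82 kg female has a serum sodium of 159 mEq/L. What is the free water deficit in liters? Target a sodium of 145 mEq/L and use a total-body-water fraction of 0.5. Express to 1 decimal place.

4.0 L

TBW = 0.5 · 82 = 41 L
Free water deficit = TBW · (Na/145 − 1)
= 41 · (159/145 − 1)
= 41 · 0.0966
= 3.96 L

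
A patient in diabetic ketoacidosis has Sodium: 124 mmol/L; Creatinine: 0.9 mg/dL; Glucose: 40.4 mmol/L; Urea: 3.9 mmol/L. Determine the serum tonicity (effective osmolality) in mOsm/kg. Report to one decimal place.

Effective osmolality excludes urea (freely permeant across cell membranes):
2·Na + glucose
= 2·124 + 40.4
= 248 + 40.4
= 288.4 mOsm/kg

288.4 mOsm/kg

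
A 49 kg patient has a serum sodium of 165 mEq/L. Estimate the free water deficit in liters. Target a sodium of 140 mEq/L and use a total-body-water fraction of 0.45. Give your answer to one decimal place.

TBW = 0.45 · 49 = 22.05 L
Free water deficit = TBW · (Na/140 − 1)
= 22.05 · (165/140 − 1)
= 22.05 · 0.1786
= 3.94 L

3.9 L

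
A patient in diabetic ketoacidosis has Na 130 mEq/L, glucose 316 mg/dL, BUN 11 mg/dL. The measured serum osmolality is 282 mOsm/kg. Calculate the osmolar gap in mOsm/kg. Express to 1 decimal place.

0.5 mOsm/kg

Calculated osmolality = 2·Na + glucose/18 + BUN/2.8
= 2·130 + 316/18 + 11/2.8
= 260 + 17.56 + 3.93
= 281.49 mOsm/kg ≈ 281.5 mOsm/kg
Osmolar gap = measured − calculated = 282 − 281.5 = 0.5 mOsm/kg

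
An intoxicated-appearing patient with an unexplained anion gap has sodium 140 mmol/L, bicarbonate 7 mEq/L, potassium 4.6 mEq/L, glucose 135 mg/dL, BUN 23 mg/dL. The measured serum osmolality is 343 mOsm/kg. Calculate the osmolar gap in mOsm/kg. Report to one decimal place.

47.3 mOsm/kg

Calculated osmolality = 2·Na + glucose/18 + BUN/2.8
= 2·140 + 135/18 + 23/2.8
= 280 + 7.50 + 8.21
= 295.71 mOsm/kg ≈ 295.7 mOsm/kg
Osmolar gap = measured − calculated = 343 − 295.7 = 47.3 mOsm/kg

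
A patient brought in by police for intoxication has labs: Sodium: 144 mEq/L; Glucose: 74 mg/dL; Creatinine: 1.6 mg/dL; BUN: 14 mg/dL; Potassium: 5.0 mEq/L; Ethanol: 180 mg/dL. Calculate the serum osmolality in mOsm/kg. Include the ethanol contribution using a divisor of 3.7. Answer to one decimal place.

Calculated osmolality = 2·Na + glucose/18 + BUN/2.8 + ethanol/3.7
= 2·144 + 74/18 + 14/2.8 + 180/3.7
= 288 + 4.11 + 5 + 48.65
= 345.76 mOsm/kg

345.8 mOsm/kg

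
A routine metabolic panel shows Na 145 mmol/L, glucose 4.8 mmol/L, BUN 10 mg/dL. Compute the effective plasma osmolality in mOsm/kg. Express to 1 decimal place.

Effective osmolality excludes urea (freely permeant across cell membranes):
2·Na + glucose
= 2·145 + 4.8
= 290 + 4.8
= 294.8 mOsm/kg

294.8 mOsm/kg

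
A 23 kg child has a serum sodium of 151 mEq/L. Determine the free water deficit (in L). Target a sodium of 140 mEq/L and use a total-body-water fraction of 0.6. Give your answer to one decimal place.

TBW = 0.6 · 23 = 13.8 L
Free water deficit = TBW · (Na/140 − 1)
= 13.8 · (151/140 − 1)
= 13.8 · 0.0786
= 1.08 L

1.1 L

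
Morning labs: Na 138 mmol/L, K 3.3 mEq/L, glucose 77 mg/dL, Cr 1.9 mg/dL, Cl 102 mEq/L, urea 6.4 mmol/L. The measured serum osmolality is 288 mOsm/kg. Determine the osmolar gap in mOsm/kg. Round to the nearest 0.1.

1.3 mOsm/kg

Calculated osmolality = 2·Na + glucose/18 + urea
= 2·138 + 77/18 + 6.4
= 276 + 4.28 + 6.40
= 286.68 mOsm/kg ≈ 286.7 mOsm/kg
Osmolar gap = measured − calculated = 288 − 286.7 = 1.3 mOsm/kg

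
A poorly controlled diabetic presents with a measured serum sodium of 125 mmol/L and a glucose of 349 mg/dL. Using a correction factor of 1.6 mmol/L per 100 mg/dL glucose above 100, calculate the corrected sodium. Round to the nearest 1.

129 mmol/L

Corrected Na = measured Na + 1.6 · (glucose − 100)/100
= 125 + 1.6 · (349 − 100)/100
= 125 + 4
= 129 mmol/L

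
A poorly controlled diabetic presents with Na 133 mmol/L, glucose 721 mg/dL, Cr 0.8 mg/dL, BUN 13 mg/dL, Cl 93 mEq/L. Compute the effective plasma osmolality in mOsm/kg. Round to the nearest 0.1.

306.1 mOsm/kg

Effective osmolality excludes urea (freely permeant across cell membranes):
2·Na + glucose/18
= 2·133 + 721/18
= 266 + 40.06
= 306.06 mOsm/kg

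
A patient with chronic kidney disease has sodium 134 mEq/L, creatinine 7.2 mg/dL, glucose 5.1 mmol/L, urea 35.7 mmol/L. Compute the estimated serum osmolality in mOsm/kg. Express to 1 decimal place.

308.8 mOsm/kg

Calculated osmolality = 2·Na + glucose + urea
= 2·134 + 5.1 + 35.7
= 268 + 5.10 + 35.70
= 308.8 mOsm/kg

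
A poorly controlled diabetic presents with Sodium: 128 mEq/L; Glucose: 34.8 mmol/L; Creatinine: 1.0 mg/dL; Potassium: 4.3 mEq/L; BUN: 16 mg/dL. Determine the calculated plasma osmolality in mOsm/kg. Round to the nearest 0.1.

296.5 mOsm/kg

Calculated osmolality = 2·Na + glucose + BUN/2.8
= 2·128 + 34.8 + 16/2.8
= 256 + 34.80 + 5.71
= 296.51 mOsm/kg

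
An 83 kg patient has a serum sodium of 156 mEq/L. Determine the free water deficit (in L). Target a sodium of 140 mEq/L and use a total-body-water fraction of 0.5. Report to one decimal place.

4.7 L

TBW = 0.5 · 83 = 41.5 L
Free water deficit = TBW · (Na/140 − 1)
= 41.5 · (156/140 − 1)
= 41.5 · 0.1143
= 4.74 L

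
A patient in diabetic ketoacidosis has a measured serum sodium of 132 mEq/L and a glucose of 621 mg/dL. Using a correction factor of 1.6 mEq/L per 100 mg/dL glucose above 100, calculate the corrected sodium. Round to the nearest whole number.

140 mEq/L

Corrected Na = measured Na + 1.6 · (glucose − 100)/100
= 132 + 1.6 · (621 − 100)/100
= 132 + 8.3
= 140.3 mEq/L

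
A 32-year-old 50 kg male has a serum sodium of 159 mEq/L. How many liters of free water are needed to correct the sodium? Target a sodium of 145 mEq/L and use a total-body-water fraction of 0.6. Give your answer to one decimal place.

2.9 L

TBW = 0.6 · 50 = 30 L
Free water deficit = TBW · (Na/145 − 1)
= 30 · (159/145 − 1)
= 30 · 0.0966
= 2.9 L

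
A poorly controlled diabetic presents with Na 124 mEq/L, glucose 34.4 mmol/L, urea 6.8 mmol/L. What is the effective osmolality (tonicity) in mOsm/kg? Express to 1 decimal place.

Effective osmolality excludes urea (freely permeant across cell membranes):
2·Na + glucose
= 2·124 + 34.4
= 248 + 34.4
= 282.4 mOsm/kg

282.4 mOsm/kg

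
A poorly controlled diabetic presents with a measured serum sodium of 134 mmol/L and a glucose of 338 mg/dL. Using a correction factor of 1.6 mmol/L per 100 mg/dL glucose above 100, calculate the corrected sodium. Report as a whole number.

Corrected Na = measured Na + 1.6 · (glucose − 100)/100
= 134 + 1.6 · (338 − 100)/100
= 134 + 3.8
= 137.8 mmol/L

138 mmol/L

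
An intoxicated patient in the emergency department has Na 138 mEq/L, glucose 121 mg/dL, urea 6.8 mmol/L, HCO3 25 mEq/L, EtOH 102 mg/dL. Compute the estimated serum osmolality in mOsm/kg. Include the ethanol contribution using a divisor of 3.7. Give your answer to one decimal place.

Calculated osmolality = 2·Na + glucose/18 + urea + ethanol/3.7
= 2·138 + 121/18 + 6.8 + 102/3.7
= 276 + 6.72 + 6.80 + 27.57
= 317.09 mOsm/kg

317.1 mOsm/kg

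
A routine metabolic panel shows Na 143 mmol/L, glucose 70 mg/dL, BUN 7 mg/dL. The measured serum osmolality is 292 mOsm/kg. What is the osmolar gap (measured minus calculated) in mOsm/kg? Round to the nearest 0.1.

-0.4 mOsm/kg

Calculated osmolality = 2·Na + glucose/18 + BUN/2.8
= 2·143 + 70/18 + 7/2.8
= 286 + 3.89 + 2.50
= 292.39 mOsm/kg ≈ 292.4 mOsm/kg
Osmolar gap = measured − calculated = 292 − 292.4 = -0.4 mOsm/kg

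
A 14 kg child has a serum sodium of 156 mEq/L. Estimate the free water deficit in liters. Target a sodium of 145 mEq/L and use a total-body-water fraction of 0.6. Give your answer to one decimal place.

TBW = 0.6 · 14 = 8.4 L
Free water deficit = TBW · (Na/145 − 1)
= 8.4 · (156/145 − 1)
= 8.4 · 0.0759
= 0.64 L

0.6 L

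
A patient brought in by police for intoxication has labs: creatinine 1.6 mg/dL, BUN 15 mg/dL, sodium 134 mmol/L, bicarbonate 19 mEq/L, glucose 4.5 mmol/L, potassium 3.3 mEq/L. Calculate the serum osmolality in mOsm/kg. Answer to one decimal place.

Calculated osmolality = 2·Na + glucose + BUN/2.8
= 2·134 + 4.5 + 15/2.8
= 268 + 4.50 + 5.36
= 277.86 mOsm/kg

277.9 mOsm/kg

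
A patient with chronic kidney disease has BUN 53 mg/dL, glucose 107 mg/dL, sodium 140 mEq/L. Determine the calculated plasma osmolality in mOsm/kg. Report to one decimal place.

Calculated osmolality = 2·Na + glucose/18 + BUN/2.8
= 2·140 + 107/18 + 53/2.8
= 280 + 5.94 + 18.93
= 304.87 mOsm/kg

304.9 mOsm/kg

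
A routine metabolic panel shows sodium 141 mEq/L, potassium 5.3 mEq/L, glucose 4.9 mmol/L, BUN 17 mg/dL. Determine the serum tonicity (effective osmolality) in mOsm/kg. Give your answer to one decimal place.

286.9 mOsm/kg

Effective osmolality excludes urea (freely permeant across cell membranes):
2·Na + glucose
= 2·141 + 4.9
= 282 + 4.9
= 286.9 mOsm/kg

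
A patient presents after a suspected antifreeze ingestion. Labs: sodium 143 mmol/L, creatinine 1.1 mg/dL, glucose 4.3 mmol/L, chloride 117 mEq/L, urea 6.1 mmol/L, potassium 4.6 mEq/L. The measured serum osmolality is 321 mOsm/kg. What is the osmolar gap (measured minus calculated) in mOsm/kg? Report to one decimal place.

24.6 mOsm/kg

Calculated osmolality = 2·Na + glucose + urea
= 2·143 + 4.3 + 6.1
= 286 + 4.30 + 6.10
= 296.4 mOsm/kg ≈ 296.4 mOsm/kg
Osmolar gap = measured − calculated = 321 − 296.4 = 24.6 mOsm/kg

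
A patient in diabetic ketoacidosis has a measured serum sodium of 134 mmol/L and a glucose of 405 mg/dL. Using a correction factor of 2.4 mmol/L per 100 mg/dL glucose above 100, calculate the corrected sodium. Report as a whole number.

141 mmol/L

Corrected Na = measured Na + 2.4 · (glucose − 100)/100
= 134 + 2.4 · (405 − 100)/100
= 134 + 7.3
= 141.3 mmol/L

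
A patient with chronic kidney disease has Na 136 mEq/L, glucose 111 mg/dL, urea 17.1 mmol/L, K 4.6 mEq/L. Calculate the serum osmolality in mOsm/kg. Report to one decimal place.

Calculated osmolality = 2·Na + glucose/18 + urea
= 2·136 + 111/18 + 17.1
= 272 + 6.17 + 17.10
= 295.27 mOsm/kg

295.3 mOsm/kg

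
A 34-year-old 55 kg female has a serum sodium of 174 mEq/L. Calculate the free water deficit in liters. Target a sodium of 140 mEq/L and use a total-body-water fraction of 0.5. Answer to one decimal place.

6.7 L

TBW = 0.5 · 55 = 27.5 L
Free water deficit = TBW · (Na/140 − 1)
= 27.5 · (174/140 − 1)
= 27.5 · 0.2429
= 6.68 L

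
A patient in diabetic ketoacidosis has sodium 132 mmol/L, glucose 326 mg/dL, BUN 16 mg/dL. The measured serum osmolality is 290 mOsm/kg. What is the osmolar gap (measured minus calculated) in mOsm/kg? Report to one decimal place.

2.2 mOsm/kg

Calculated osmolality = 2·Na + glucose/18 + BUN/2.8
= 2·132 + 326/18 + 16/2.8
= 264 + 18.11 + 5.71
= 287.82 mOsm/kg ≈ 287.8 mOsm/kg
Osmolar gap = measured − calculated = 290 − 287.8 = 2.2 mOsm/kg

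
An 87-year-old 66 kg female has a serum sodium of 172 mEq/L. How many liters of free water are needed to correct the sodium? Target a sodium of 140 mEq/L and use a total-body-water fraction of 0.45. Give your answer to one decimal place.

6.8 L

TBW = 0.45 · 66 = 29.7 L
Free water deficit = TBW · (Na/140 − 1)
= 29.7 · (172/140 − 1)
= 29.7 · 0.2286
= 6.79 L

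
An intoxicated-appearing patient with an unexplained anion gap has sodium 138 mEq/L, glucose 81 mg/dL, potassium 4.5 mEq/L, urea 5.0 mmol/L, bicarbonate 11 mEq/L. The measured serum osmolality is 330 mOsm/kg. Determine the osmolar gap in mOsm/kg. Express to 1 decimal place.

Calculated osmolality = 2·Na + glucose/18 + urea
= 2·138 + 81/18 + 5
= 276 + 4.50 + 5
= 285.5 mOsm/kg ≈ 285.5 mOsm/kg
Osmolar gap = measured − calculated = 330 − 285.5 = 44.5 mOsm/kg

44.5 mOsm/kg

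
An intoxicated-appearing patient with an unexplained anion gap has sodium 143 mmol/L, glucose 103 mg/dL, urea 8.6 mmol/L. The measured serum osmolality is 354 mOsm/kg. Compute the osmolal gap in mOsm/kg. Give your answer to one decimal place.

53.7 mOsm/kg

Calculated osmolality = 2·Na + glucose/18 + urea
= 2·143 + 103/18 + 8.6
= 286 + 5.72 + 8.60
= 300.32 mOsm/kg ≈ 300.3 mOsm/kg
Osmolar gap = measured − calculated = 354 − 300.3 = 53.7 mOsm/kg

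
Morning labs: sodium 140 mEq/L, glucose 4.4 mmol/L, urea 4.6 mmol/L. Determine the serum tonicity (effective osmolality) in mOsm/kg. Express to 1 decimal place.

284.4 mOsm/kg

Effective osmolality excludes urea (freely permeant across cell membranes):
2·Na + glucose
= 2·140 + 4.4
= 280 + 4.4
= 284.4 mOsm/kg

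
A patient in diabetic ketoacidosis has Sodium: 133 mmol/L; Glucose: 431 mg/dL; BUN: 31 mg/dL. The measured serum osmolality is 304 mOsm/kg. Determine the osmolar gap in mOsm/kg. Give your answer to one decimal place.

Calculated osmolality = 2·Na + glucose/18 + BUN/2.8
= 2·133 + 431/18 + 31/2.8
= 266 + 23.94 + 11.07
= 301.01 mOsm/kg ≈ 301.0 mOsm/kg
Osmolar gap = measured − calculated = 304 − 301.0 = 3.0 mOsm/kg

3.0 mOsm/kg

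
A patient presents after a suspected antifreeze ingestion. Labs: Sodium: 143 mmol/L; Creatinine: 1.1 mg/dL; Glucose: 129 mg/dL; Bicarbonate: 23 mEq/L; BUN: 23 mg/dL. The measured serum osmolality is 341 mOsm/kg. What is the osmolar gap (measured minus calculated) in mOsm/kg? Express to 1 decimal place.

39.6 mOsm/kg

Calculated osmolality = 2·Na + glucose/18 + BUN/2.8
= 2·143 + 129/18 + 23/2.8
= 286 + 7.17 + 8.21
= 301.38 mOsm/kg ≈ 301.4 mOsm/kg
Osmolar gap = measured − calculated = 341 − 301.4 = 39.6 mOsm/kg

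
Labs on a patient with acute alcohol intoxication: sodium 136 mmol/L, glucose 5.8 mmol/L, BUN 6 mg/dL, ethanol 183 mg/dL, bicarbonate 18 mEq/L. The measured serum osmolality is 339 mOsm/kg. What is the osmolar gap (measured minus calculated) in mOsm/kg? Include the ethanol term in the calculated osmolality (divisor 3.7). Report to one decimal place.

9.6 mOsm/kg

Calculated osmolality = 2·Na + glucose + BUN/2.8 + ethanol/3.7
= 2·136 + 5.8 + 6/2.8 + 183/3.7
= 272 + 5.80 + 2.14 + 49.46
= 329.4 mOsm/kg ≈ 329.4 mOsm/kg
Osmolar gap = measured − calculated = 339 − 329.4 = 9.6 mOsm/kg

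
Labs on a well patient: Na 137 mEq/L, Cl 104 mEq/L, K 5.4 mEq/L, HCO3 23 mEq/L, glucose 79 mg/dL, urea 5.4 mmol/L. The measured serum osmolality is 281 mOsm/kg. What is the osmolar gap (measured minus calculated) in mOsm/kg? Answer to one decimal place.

-2.8 mOsm/kg

Calculated osmolality = 2·Na + glucose/18 + urea
= 2·137 + 79/18 + 5.4
= 274 + 4.39 + 5.40
= 283.79 mOsm/kg ≈ 283.8 mOsm/kg
Osmolar gap = measured − calculated = 281 − 283.8 = -2.8 mOsm/kg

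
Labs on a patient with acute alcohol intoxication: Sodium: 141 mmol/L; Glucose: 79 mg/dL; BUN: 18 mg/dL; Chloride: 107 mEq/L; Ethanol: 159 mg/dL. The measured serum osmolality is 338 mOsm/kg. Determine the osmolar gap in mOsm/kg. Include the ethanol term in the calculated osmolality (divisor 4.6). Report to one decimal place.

Calculated osmolality = 2·Na + glucose/18 + BUN/2.8 + ethanol/4.6
= 2·141 + 79/18 + 18/2.8 + 159/4.6
= 282 + 4.39 + 6.43 + 34.57
= 327.39 mOsm/kg ≈ 327.4 mOsm/kg
Osmolar gap = measured − calculated = 338 − 327.4 = 10.6 mOsm/kg

10.6 mOsm/kg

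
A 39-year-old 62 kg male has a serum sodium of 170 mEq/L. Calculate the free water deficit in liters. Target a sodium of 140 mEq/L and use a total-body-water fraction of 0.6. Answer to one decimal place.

TBW = 0.6 · 62 = 37.2 L
Free water deficit = TBW · (Na/140 − 1)
= 37.2 · (170/140 − 1)
= 37.2 · 0.2143
= 7.97 L

8.0 L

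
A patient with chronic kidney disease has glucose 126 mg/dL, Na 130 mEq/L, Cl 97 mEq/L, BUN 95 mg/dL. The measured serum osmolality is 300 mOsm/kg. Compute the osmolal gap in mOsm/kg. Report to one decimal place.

Calculated osmolality = 2·Na + glucose/18 + BUN/2.8
= 2·130 + 126/18 + 95/2.8
= 260 + 7 + 33.93
= 300.93 mOsm/kg ≈ 300.9 mOsm/kg
Osmolar gap = measured − calculated = 300 − 300.9 = -0.9 mOsm/kg

-0.9 mOsm/kg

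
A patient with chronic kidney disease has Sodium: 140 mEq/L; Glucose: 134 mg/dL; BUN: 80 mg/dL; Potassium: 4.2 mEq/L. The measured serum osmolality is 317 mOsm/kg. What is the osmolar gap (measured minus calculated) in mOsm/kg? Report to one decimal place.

1.0 mOsm/kg

Calculated osmolality = 2·Na + glucose/18 + BUN/2.8
= 2·140 + 134/18 + 80/2.8
= 280 + 7.44 + 28.57
= 316.01 mOsm/kg ≈ 316.0 mOsm/kg
Osmolar gap = measured − calculated = 317 − 316.0 = 1.0 mOsm/kg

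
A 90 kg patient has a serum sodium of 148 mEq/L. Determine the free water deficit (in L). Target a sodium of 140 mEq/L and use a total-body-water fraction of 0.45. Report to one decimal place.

TBW = 0.45 · 90 = 40.5 L
Free water deficit = TBW · (Na/140 − 1)
= 40.5 · (148/140 − 1)
= 40.5 · 0.0571
= 2.31 L

2.3 L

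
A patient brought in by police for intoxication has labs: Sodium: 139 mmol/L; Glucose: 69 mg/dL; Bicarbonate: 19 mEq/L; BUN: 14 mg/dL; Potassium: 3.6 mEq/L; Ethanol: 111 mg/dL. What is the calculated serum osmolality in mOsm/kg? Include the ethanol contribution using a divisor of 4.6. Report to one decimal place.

Calculated osmolality = 2·Na + glucose/18 + BUN/2.8 + ethanol/4.6
= 2·139 + 69/18 + 14/2.8 + 111/4.6
= 278 + 3.83 + 5 + 24.13
= 310.96 mOsm/kg

311.0 mOsm/kg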